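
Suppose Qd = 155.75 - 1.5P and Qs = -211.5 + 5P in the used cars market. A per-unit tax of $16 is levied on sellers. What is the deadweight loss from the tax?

Pre-tax equilibrium: P* = 56.5, Q* = 71.
Tax on sellers shifts supply to Qs = -211.5 + 5(P − 16) = -291.5 + 5P.
155.75 - 1.5P = -291.5 + 5P gives buyer price Pb = 1789/26; sellers receive Ps = 1789/26 − 16 = 1373/26.
New quantity: Q = 155.75 − 1.5(1789/26) = 683/13.
DWL = ½ × 16 × (71 − 683/13) = 1920/13.

Deadweight loss = 1920/13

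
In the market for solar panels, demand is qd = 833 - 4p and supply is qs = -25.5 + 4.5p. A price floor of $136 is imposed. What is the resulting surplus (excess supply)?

Surplus = 297.5

Equilibrium price would be p* = 101, so the floor at 136 binds.
At p = 136: qd = 289, qs = 586.5.
Surplus = 586.5 − 289 = 297.5.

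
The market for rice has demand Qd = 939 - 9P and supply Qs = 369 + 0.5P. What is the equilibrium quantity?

Q* = 399

Set Qd = Qs: 939 - 9P = 369 + 0.5P.
570 = 9.5P, so P* = 60.
Q* = 939 − 9(60) = 399.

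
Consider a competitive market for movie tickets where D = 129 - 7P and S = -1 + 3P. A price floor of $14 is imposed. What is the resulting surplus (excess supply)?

Surplus = 10

Equilibrium price would be P* = 13, so the floor at 14 binds.
At P = 14: D = 31, S = 41.
Surplus = 41 − 31 = 10.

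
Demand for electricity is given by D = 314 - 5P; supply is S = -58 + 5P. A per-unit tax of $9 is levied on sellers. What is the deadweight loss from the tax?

Pre-tax equilibrium: P* = 37.2, Q* = 128.
Tax on sellers shifts supply to S = -58 + 5(P − 9) = -103 + 5P.
314 - 5P = -103 + 5P gives buyer price Pb = 41.7; sellers receive Ps = 41.7 − 9 = 32.7.
New quantity: Q = 314 − 5(41.7) = 105.5.
DWL = ½ × 9 × (128 − 105.5) = 101.25.

Deadweight loss = 101.25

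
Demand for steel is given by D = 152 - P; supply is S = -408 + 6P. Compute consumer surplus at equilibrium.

Consumer surplus = 2592

Equilibrium: 152 - P = -408 + 6P gives P* = 80, Q* = 72.
Demand choke price (D = 0): P = 152.
CS = ½(152 − 80)(72) = 2592.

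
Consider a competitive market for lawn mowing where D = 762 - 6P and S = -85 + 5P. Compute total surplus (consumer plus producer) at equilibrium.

Equilibrium: 762 - 6P = -85 + 5P gives P* = 77, Q* = 300.
Demand choke price: P = 127; supply starts at P = 17.
CS = ½(127 − 77)(300) = 7500; PS = ½(77 − 17)(300) = 9000.

Total surplus = 16500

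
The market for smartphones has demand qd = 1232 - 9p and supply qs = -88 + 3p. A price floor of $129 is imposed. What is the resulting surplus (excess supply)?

Surplus = 228

Equilibrium price would be p* = 110, so the floor at 129 binds.
At p = 129: qd = 71, qs = 299.
Surplus = 299 − 71 = 228.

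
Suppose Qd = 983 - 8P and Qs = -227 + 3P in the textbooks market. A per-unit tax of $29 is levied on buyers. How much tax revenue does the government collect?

Pre-tax equilibrium: P* = 110, Q* = 103.
Tax on buyers shifts demand to Qd = 983 − 8(P + 29) = 751 - 8P.
751 - 8P = -227 + 3P gives seller price Ps = 978/11; buyers pay Pb = 978/11 + 29 = 1297/11.
New quantity: Q = 983 − 8(1297/11) = 437/11.
Revenue = 29 × 437/11 = 12673/11.

Tax revenue = 12673/11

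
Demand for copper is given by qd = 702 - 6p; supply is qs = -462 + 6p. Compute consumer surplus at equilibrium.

Equilibrium: 702 - 6p = -462 + 6p gives p* = 97, q* = 120.
Demand choke price (qd = 0): p = 117.
CS = ½(117 − 97)(120) = 1200.

Consumer surplus = 1200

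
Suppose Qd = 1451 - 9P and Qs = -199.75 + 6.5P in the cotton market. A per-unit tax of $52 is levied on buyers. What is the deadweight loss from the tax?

Deadweight loss = 158184/31

Pre-tax equilibrium: P* = 106.5, Q* = 492.5.
Tax on buyers shifts demand to Qd = 1451 − 9(P + 52) = 983 - 9P.
983 - 9P = -199.75 + 6.5P gives seller price Ps = 4731/62; buyers pay Pb = 4731/62 + 52 = 7955/62.
New quantity: Q = 1451 − 9(7955/62) = 18367/62.
DWL = ½ × 52 × (492.5 − 18367/62) = 158184/31.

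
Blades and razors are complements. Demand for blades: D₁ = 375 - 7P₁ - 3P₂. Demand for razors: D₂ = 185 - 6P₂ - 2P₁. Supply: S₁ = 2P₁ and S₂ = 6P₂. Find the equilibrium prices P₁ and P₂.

P₁ = 1315/34, P₂ = 305/34

Market 1: 375 - 7P₁ - 3P₂ = 2P₁ → 9P₁ + 3P₂ = 375.
Market 2: 12P₂ + 2P₁ = 185.
Eliminating P₂: 12×(1) − 3×(2) gives 102P₁ = 3945, so P₁ = 1315/34.
Back-substitute into (2): P₂ = (185 − 2×1315/34) / 12 = 305/34.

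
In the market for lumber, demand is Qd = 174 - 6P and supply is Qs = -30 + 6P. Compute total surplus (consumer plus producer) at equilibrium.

Total surplus = 864

Equilibrium: 174 - 6P = -30 + 6P gives P* = 17, Q* = 72.
Demand choke price: P = 29; supply starts at P = 5.
CS = ½(29 − 17)(72) = 432; PS = ½(17 − 5)(72) = 432.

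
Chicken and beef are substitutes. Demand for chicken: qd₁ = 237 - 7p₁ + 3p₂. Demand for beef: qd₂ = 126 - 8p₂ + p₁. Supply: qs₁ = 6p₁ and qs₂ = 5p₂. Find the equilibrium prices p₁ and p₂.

Market 1: 237 - 7p₁ + 3p₂ = 6p₁ → 13p₁ - 3p₂ = 237.
Market 2: 13p₂ - p₁ = 126.
Eliminating p₂: 13×(1) + 3×(2) gives 166p₁ = 3459, so p₁ = 3459/166.
Back-substitute into (2): p₂ = (126 + 1×3459/166) / 13 = 1875/166.

p₁ = 3459/166, p₂ = 1875/166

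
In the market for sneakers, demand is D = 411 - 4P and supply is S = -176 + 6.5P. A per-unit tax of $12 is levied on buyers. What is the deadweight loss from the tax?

Deadweight loss = 1248/7

Pre-tax equilibrium: P* = 1174/21, Q* = 3935/21.
Tax on buyers shifts demand to D = 411 − 4(P + 12) = 363 - 4P.
363 - 4P = -176 + 6.5P gives seller price Ps = 154/3; buyers pay Pb = 154/3 + 12 = 190/3.
New quantity: Q = 411 − 4(190/3) = 473/3.
DWL = ½ × 12 × (3935/21 − 473/3) = 1248/7.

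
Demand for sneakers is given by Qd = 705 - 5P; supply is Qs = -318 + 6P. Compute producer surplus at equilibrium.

Equilibrium: 705 - 5P = -318 + 6P gives P* = 93, Q* = 240.
Supply starts at P = 53 (where Qs = 0).
PS = ½(93 − 53)(240) = 4800.

Producer surplus = 4800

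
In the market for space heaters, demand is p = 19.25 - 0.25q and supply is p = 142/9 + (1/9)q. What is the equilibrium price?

p* = 219/13

Set the two price expressions equal: 19.25 - 0.25q = 142/9 + (1/9)q.
125/36 = (13/36)q, so q* = 125/13.
p* = 19.25 − (0.25)(125/13) = 219/13.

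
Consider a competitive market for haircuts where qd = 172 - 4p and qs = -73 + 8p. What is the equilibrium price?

Set qd = qs: 172 - 4p = -73 + 8p.
245 = 12p, so p* = 245/12.
q* = 172 − 4(245/12) = 271/3.

p* = 245/12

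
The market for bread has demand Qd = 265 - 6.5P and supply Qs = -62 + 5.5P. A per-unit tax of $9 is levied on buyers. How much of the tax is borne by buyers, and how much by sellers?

Pre-tax equilibrium: P* = 27.25, Q* = 87.875.
Tax on buyers shifts demand to Qd = 265 − 6.5(P + 9) = 206.5 - 6.5P.
206.5 - 6.5P = -62 + 5.5P gives seller price Ps = 22.375; buyers pay Pb = 22.375 + 9 = 31.375.
New quantity: Q = 265 − 6.5(31.375) = 61.0625.
Buyer burden = 31.375 − 27.25 = 4.125; seller burden = 27.25 − 22.375 = 4.875.

Buyers bear $4.125, sellers bear $4.875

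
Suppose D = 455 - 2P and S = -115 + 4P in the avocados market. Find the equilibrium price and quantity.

P* = 95, Q* = 265

Set D = S: 455 - 2P = -115 + 4P.
570 = 6P, so P* = 95.
Q* = 455 − 2(95) = 265.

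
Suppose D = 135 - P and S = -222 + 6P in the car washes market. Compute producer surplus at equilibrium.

Producer surplus = 588

Equilibrium: 135 - P = -222 + 6P gives P* = 51, Q* = 84.
Supply starts at P = 37 (where S = 0).
PS = ½(51 − 37)(84) = 588.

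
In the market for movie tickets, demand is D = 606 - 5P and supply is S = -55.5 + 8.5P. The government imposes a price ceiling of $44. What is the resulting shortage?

Equilibrium price would be P* = 49, so the ceiling at 44 binds.
At P = 44: D = 606 − 5(44) = 386, S = -55.5 + 8.5(44) = 318.5.
Shortage = 386 − 318.5 = 67.5.

Shortage = 67.5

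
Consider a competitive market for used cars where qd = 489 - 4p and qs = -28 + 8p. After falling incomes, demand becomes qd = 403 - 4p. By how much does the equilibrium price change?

Δp = -43/6

Original equilibrium: p* = 517/12, q* = 950/3.
New equilibrium: 403 - 4p = -28 + 8p, so 431 = 12p and p' = 431/12; q' = 403 − 4(431/12) = 778/3.
Change in price: 431/12 − 517/12 = -43/6.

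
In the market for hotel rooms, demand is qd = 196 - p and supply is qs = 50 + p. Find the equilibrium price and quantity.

Set qd = qs: 196 - p = 50 + p.
146 = 2p, so p* = 73.
q* = 196 − 1(73) = 123.

p* = 73, q* = 123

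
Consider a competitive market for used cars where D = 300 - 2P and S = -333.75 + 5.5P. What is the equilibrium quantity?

Q* = 131

Set D = S: 300 - 2P = -333.75 + 5.5P.
633.75 = 7.5P, so P* = 84.5.
Q* = 300 − 2(84.5) = 131.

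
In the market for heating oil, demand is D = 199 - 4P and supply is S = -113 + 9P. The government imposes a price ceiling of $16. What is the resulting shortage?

Shortage = 104

Equilibrium price would be P* = 24, so the ceiling at 16 binds.
At P = 16: D = 199 − 4(16) = 135, S = -113 + 9(16) = 31.
Shortage = 135 − 31 = 104.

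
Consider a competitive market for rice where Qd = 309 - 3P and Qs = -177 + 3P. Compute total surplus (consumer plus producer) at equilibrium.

Equilibrium: 309 - 3P = -177 + 3P gives P* = 81, Q* = 66.
Demand choke price: P = 103; supply starts at P = 59.
CS = ½(103 − 81)(66) = 726; PS = ½(81 − 59)(66) = 726.

Total surplus = 1452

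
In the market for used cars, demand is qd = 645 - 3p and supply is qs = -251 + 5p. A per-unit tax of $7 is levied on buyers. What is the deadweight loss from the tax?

Pre-tax equilibrium: p* = 112, q* = 309.
Tax on buyers shifts demand to qd = 645 − 3(p + 7) = 624 - 3p.
624 - 3p = -251 + 5p gives seller price ps = 109.375; buyers pay pb = 109.375 + 7 = 116.375.
New quantity: q = 645 − 3(116.375) = 295.875.
DWL = ½ × 7 × (309 − 295.875) = 45.9375.

Deadweight loss = 45.9375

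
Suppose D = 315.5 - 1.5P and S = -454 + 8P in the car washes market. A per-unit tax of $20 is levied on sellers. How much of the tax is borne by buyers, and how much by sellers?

Buyers bear 320/19, sellers bear 60/19

Pre-tax equilibrium: P* = 81, Q* = 194.
Tax on sellers shifts supply to S = -454 + 8(P − 20) = -614 + 8P.
315.5 - 1.5P = -614 + 8P gives buyer price Pb = 1859/19; sellers receive Ps = 1859/19 − 20 = 1479/19.
New quantity: Q = 315.5 − 1.5(1859/19) = 3206/19.
Buyer burden = 1859/19 − 81 = 320/19; seller burden = 81 − 1479/19 = 60/19.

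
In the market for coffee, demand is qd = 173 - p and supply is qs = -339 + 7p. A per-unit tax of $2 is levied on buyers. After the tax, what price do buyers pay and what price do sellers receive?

Buyers pay $65.75, sellers receive $63.75

Pre-tax equilibrium: p* = 64, q* = 109.
Tax on buyers shifts demand to qd = 173 − 1(p + 2) = 171 - p.
171 - p = -339 + 7p gives seller price ps = 63.75; buyers pay pb = 63.75 + 2 = 65.75.
New quantity: q = 173 − 1(65.75) = 107.25.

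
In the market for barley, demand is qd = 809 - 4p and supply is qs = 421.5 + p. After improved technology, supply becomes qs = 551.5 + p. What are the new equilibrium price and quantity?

Original equilibrium: p* = 77.5, q* = 499.
New equilibrium: 809 - 4p = 551.5 + p, so 257.5 = 5p and p' = 51.5; q' = 809 − 4(51.5) = 603.

p' = 51.5, q' = 603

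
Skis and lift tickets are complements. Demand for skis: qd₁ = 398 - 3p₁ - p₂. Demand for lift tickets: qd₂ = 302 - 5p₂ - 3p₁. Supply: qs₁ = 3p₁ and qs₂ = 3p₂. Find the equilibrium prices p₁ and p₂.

Market 1: 398 - 3p₁ - p₂ = 3p₁ → 6p₁ + p₂ = 398.
Market 2: 8p₂ + 3p₁ = 302.
Eliminating p₂: 8×(1) − 1×(2) gives 45p₁ = 2882, so p₁ = 2882/45.
Back-substitute into (2): p₂ = (302 − 3×2882/45) / 8 = 206/15.

p₁ = 2882/45, p₂ = 206/15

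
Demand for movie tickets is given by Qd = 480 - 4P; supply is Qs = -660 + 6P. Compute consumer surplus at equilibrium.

Equilibrium: 480 - 4P = -660 + 6P gives P* = 114, Q* = 24.
Demand choke price (Qd = 0): P = 120.
CS = ½(120 − 114)(24) = 72.

Consumer surplus = 72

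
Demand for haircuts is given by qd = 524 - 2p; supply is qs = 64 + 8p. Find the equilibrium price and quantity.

Set qd = qs: 524 - 2p = 64 + 8p.
460 = 10p, so p* = 46.
q* = 524 − 2(46) = 432.

p* = 46, q* = 432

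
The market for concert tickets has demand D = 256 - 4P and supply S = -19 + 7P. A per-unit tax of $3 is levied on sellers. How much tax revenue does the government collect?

Tax revenue = 4896/11

Pre-tax equilibrium: P* = 25, Q* = 156.
Tax on sellers shifts supply to S = -19 + 7(P − 3) = -40 + 7P.
256 - 4P = -40 + 7P gives buyer price Pb = 296/11; sellers receive Ps = 296/11 − 3 = 263/11.
New quantity: Q = 256 − 4(296/11) = 1632/11.
Revenue = 3 × 1632/11 = 4896/11.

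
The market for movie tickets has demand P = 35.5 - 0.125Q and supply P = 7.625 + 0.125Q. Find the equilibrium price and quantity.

Set the two price expressions equal: 35.5 - 0.125Q = 7.625 + 0.125Q.
27.875 = 0.25Q, so Q* = 111.5.
P* = 35.5 − (0.125)(111.5) = 21.5625.

P* = 21.5625, Q* = 111.5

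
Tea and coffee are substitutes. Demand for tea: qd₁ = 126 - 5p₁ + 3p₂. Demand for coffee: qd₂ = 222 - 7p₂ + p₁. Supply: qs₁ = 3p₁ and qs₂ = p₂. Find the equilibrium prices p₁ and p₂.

Market 1: 126 - 5p₁ + 3p₂ = 3p₁ → 8p₁ - 3p₂ = 126.
Market 2: 8p₂ - p₁ = 222.
Eliminating p₂: 8×(1) + 3×(2) gives 61p₁ = 1674, so p₁ = 1674/61.
Back-substitute into (2): p₂ = (222 + 1×1674/61) / 8 = 1902/61.

p₁ = 1674/61, p₂ = 1902/61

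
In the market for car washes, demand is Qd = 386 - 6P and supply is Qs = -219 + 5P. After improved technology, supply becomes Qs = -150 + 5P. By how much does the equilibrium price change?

ΔP = -69/11

Original equilibrium: P* = 55, Q* = 56.
New equilibrium: 386 - 6P = -150 + 5P, so 536 = 11P and P' = 536/11; Q' = 386 − 6(536/11) = 1030/11.
Change in price: 536/11 − 55 = -69/11.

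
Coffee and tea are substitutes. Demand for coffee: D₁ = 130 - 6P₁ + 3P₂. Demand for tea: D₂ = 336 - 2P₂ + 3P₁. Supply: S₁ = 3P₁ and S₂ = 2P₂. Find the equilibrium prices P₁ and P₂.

P₁ = 1528/27, P₂ = 1138/9

Market 1: 130 - 6P₁ + 3P₂ = 3P₁ → 9P₁ - 3P₂ = 130.
Market 2: 4P₂ - 3P₁ = 336.
Eliminating P₂: 4×(1) + 3×(2) gives 27P₁ = 1528, so P₁ = 1528/27.
Back-substitute into (2): P₂ = (336 + 3×1528/27) / 4 = 1138/9.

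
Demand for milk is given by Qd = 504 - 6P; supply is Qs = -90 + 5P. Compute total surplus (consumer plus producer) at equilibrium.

Equilibrium: 504 - 6P = -90 + 5P gives P* = 54, Q* = 180.
Demand choke price: P = 84; supply starts at P = 18.
CS = ½(84 − 54)(180) = 2700; PS = ½(54 − 18)(180) = 3240.

Total surplus = 5940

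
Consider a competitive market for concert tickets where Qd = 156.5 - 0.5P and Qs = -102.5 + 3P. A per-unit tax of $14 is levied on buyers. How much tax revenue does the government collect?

Pre-tax equilibrium: P* = 74, Q* = 119.5.
Tax on buyers shifts demand to Qd = 156.5 − 0.5(P + 14) = 149.5 - 0.5P.
149.5 - 0.5P = -102.5 + 3P gives seller price Ps = 72; buyers pay Pb = 72 + 14 = 86.
New quantity: Q = 156.5 − 0.5(86) = 113.5.
Revenue = 14 × 113.5 = 1589.

Tax revenue = 1589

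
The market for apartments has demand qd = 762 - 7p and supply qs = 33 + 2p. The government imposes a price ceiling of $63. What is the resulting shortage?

Equilibrium price would be p* = 81, so the ceiling at 63 binds.
At p = 63: qd = 762 − 7(63) = 321, qs = 33 + 2(63) = 159.
Shortage = 321 − 159 = 162.

Shortage = 162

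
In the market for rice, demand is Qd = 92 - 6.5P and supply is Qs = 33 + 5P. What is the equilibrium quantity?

Q* = 1349/23

Set Qd = Qs: 92 - 6.5P = 33 + 5P.
59 = 11.5P, so P* = 118/23.
Q* = 92 − 6.5(118/23) = 1349/23.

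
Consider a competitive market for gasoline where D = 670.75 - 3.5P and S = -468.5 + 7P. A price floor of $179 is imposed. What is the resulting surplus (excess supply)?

Surplus = 740.25

Equilibrium price would be P* = 108.5, so the floor at 179 binds.
At P = 179: D = 44.25, S = 784.5.
Surplus = 784.5 − 44.25 = 740.25.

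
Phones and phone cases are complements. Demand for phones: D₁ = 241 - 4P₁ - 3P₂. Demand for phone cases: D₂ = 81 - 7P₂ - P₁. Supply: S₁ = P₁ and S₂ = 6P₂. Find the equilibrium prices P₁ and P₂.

Market 1: 241 - 4P₁ - 3P₂ = P₁ → 5P₁ + 3P₂ = 241.
Market 2: 13P₂ + P₁ = 81.
Eliminating P₂: 13×(1) − 3×(2) gives 62P₁ = 2890, so P₁ = 1445/31.
Back-substitute into (2): P₂ = (81 − 1×1445/31) / 13 = 82/31.

P₁ = 1445/31, P₂ = 82/31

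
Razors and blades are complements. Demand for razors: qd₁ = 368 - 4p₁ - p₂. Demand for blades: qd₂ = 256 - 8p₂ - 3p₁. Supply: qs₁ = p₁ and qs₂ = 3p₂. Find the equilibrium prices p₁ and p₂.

p₁ = 948/13, p₂ = 44/13

Market 1: 368 - 4p₁ - p₂ = p₁ → 5p₁ + p₂ = 368.
Market 2: 11p₂ + 3p₁ = 256.
Eliminating p₂: 11×(1) − 1×(2) gives 52p₁ = 3792, so p₁ = 948/13.
Back-substitute into (2): p₂ = (256 − 3×948/13) / 11 = 44/13.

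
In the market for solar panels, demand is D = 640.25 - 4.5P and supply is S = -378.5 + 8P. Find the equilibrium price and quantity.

P* = 81.5, Q* = 273.5

Set D = S: 640.25 - 4.5P = -378.5 + 8P.
1018.75 = 12.5P, so P* = 81.5.
Q* = 640.25 − 4.5(81.5) = 273.5.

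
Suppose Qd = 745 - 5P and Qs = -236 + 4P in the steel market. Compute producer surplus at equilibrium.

Producer surplus = 5000

Equilibrium: 745 - 5P = -236 + 4P gives P* = 109, Q* = 200.
Supply starts at P = 59 (where Qs = 0).
PS = ½(109 − 59)(200) = 5000.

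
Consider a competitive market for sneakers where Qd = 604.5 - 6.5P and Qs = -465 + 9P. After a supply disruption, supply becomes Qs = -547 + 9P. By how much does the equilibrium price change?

ΔP = 164/31

Original equilibrium: P* = 69, Q* = 156.
New equilibrium: 604.5 - 6.5P = -547 + 9P, so 1151.5 = 15.5P and P' = 2303/31; Q' = 604.5 − 6.5(2303/31) = 3770/31.
Change in price: 2303/31 − 69 = 164/31.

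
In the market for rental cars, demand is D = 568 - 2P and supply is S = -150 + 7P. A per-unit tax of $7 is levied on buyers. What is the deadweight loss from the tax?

Deadweight loss = 343/9

Pre-tax equilibrium: P* = 718/9, Q* = 3676/9.
Tax on buyers shifts demand to D = 568 − 2(P + 7) = 554 - 2P.
554 - 2P = -150 + 7P gives seller price Ps = 704/9; buyers pay Pb = 704/9 + 7 = 767/9.
New quantity: Q = 568 − 2(767/9) = 3578/9.
DWL = ½ × 7 × (3676/9 − 3578/9) = 343/9.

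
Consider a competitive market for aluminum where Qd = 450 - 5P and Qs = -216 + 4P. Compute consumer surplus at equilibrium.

Equilibrium: 450 - 5P = -216 + 4P gives P* = 74, Q* = 80.
Demand choke price (Qd = 0): P = 90.
CS = ½(90 − 74)(80) = 640.

Consumer surplus = 640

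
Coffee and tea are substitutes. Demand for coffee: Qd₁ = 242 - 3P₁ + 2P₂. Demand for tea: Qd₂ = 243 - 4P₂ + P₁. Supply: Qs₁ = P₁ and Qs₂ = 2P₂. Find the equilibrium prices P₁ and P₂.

P₁ = 969/11, P₂ = 607/11

Market 1: 242 - 3P₁ + 2P₂ = P₁ → 4P₁ - 2P₂ = 242.
Market 2: 6P₂ - P₁ = 243.
Eliminating P₂: 6×(1) + 2×(2) gives 22P₁ = 1938, so P₁ = 969/11.
Back-substitute into (2): P₂ = (243 + 1×969/11) / 6 = 607/11.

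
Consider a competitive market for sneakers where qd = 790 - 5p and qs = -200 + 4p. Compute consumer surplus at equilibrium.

Equilibrium: 790 - 5p = -200 + 4p gives p* = 110, q* = 240.
Demand choke price (qd = 0): p = 158.
CS = ½(158 − 110)(240) = 5760.

Consumer surplus = 5760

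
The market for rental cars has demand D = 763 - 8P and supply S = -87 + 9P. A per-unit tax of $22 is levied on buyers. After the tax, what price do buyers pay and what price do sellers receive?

Buyers pay 1048/17, sellers receive 674/17

Pre-tax equilibrium: P* = 50, Q* = 363.
Tax on buyers shifts demand to D = 763 − 8(P + 22) = 587 - 8P.
587 - 8P = -87 + 9P gives seller price Ps = 674/17; buyers pay Pb = 674/17 + 22 = 1048/17.
New quantity: Q = 763 − 8(1048/17) = 4587/17.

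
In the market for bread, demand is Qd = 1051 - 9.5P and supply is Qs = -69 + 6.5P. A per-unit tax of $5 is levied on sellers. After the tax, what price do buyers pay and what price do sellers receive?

Pre-tax equilibrium: P* = 70, Q* = 386.
Tax on sellers shifts supply to Qs = -69 + 6.5(P − 5) = -101.5 + 6.5P.
1051 - 9.5P = -101.5 + 6.5P gives buyer price Pb = 72.03125; sellers receive Ps = 72.03125 − 5 = 67.03125.
New quantity: Q = 1051 − 9.5(72.03125) = 366.703125.

Buyers pay $72.03125, sellers receive $67.03125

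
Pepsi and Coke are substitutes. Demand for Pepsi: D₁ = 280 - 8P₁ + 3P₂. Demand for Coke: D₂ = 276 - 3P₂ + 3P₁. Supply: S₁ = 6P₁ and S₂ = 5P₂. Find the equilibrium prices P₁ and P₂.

P₁ = 3068/103, P₂ = 4704/103

Market 1: 280 - 8P₁ + 3P₂ = 6P₁ → 14P₁ - 3P₂ = 280.
Market 2: 8P₂ - 3P₁ = 276.
Eliminating P₂: 8×(1) + 3×(2) gives 103P₁ = 3068, so P₁ = 3068/103.
Back-substitute into (2): P₂ = (276 + 3×3068/103) / 8 = 4704/103.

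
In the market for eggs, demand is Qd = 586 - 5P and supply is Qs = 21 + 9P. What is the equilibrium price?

P* = 565/14

Set Qd = Qs: 586 - 5P = 21 + 9P.
565 = 14P, so P* = 565/14.
Q* = 586 − 5(565/14) = 5379/14.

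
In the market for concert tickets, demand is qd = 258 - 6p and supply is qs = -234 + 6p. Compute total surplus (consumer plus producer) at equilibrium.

Total surplus = 24

Equilibrium: 258 - 6p = -234 + 6p gives p* = 41, q* = 12.
Demand choke price: p = 43; supply starts at p = 39.
CS = ½(43 − 41)(12) = 12; PS = ½(41 − 39)(12) = 12.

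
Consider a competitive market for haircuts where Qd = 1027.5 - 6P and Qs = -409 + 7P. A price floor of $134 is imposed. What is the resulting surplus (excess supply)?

Surplus = 305.5

Equilibrium price would be P* = 110.5, so the floor at 134 binds.
At P = 134: Qd = 223.5, Qs = 529.
Surplus = 529 − 223.5 = 305.5.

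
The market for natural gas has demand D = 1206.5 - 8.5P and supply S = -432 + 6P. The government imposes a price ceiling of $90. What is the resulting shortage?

Shortage = 333.5

Equilibrium price would be P* = 113, so the ceiling at 90 binds.
At P = 90: D = 1206.5 − 8.5(90) = 441.5, S = -432 + 6(90) = 108.
Shortage = 441.5 − 108 = 333.5.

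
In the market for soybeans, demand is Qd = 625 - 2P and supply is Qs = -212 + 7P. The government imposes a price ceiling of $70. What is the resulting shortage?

Equilibrium price would be P* = 93, so the ceiling at 70 binds.
At P = 70: Qd = 625 − 2(70) = 485, Qs = -212 + 7(70) = 278.
Shortage = 485 − 278 = 207.

Shortage = 207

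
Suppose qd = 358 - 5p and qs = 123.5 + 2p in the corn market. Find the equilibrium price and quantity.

Set qd = qs: 358 - 5p = 123.5 + 2p.
234.5 = 7p, so p* = 33.5.
q* = 358 − 5(33.5) = 190.5.

p* = 33.5, q* = 190.5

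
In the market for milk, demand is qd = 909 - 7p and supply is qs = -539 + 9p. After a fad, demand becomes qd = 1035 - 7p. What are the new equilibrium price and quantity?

p' = 98.375, q' = 346.375

Original equilibrium: p* = 90.5, q* = 275.5.
New equilibrium: 1035 - 7p = -539 + 9p, so 1574 = 16p and p' = 98.375; q' = 1035 − 7(98.375) = 346.375.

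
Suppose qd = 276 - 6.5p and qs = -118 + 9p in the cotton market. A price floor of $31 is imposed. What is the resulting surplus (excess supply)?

Surplus = 86.5

Equilibrium price would be p* = 788/31, so the floor at 31 binds.
At p = 31: qd = 74.5, qs = 161.
Surplus = 161 − 74.5 = 86.5.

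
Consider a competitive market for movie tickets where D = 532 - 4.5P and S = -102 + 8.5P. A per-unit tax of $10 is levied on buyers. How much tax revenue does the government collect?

Tax revenue = 36805/13

Pre-tax equilibrium: P* = 634/13, Q* = 4063/13.
Tax on buyers shifts demand to D = 532 − 4.5(P + 10) = 487 - 4.5P.
487 - 4.5P = -102 + 8.5P gives seller price Ps = 589/13; buyers pay Pb = 589/13 + 10 = 719/13.
New quantity: Q = 532 − 4.5(719/13) = 7361/26.
Revenue = 10 × 7361/26 = 36805/13.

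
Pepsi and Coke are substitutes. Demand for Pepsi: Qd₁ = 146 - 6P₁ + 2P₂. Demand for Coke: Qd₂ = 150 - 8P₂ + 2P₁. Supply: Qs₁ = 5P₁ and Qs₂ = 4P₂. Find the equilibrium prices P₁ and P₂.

P₁ = 16.03125, P₂ = 15.171875

Market 1: 146 - 6P₁ + 2P₂ = 5P₁ → 11P₁ - 2P₂ = 146.
Market 2: 12P₂ - 2P₁ = 150.
Eliminating P₂: 12×(1) + 2×(2) gives 128P₁ = 2052, so P₁ = 16.03125.
Back-substitute into (2): P₂ = (150 + 2×16.03125) / 12 = 15.171875.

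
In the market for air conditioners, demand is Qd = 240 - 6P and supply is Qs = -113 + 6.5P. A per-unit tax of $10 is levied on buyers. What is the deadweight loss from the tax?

Pre-tax equilibrium: P* = 28.24, Q* = 70.56.
Tax on buyers shifts demand to Qd = 240 − 6(P + 10) = 180 - 6P.
180 - 6P = -113 + 6.5P gives seller price Ps = 23.44; buyers pay Pb = 23.44 + 10 = 33.44.
New quantity: Q = 240 − 6(33.44) = 39.36.
DWL = ½ × 10 × (70.56 − 39.36) = 156.

Deadweight loss = 156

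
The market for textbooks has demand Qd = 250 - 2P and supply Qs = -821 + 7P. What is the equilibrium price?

Set Qd = Qs: 250 - 2P = -821 + 7P.
1071 = 9P, so P* = 119.
Q* = 250 − 2(119) = 12.

P* = 119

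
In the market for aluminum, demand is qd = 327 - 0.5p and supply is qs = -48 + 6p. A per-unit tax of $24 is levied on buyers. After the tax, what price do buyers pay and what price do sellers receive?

Buyers pay 1038/13, sellers receive 726/13

Pre-tax equilibrium: p* = 750/13, q* = 3876/13.
Tax on buyers shifts demand to qd = 327 − 0.5(p + 24) = 315 - 0.5p.
315 - 0.5p = -48 + 6p gives seller price ps = 726/13; buyers pay pb = 726/13 + 24 = 1038/13.
New quantity: q = 327 − 0.5(1038/13) = 3732/13.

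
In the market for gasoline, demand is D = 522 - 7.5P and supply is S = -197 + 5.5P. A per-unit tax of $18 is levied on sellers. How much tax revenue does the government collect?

Pre-tax equilibrium: P* = 719/13, Q* = 2787/26.
Tax on sellers shifts supply to S = -197 + 5.5(P − 18) = -296 + 5.5P.
522 - 7.5P = -296 + 5.5P gives buyer price Pb = 818/13; sellers receive Ps = 818/13 − 18 = 584/13.
New quantity: Q = 522 − 7.5(818/13) = 651/13.
Revenue = 18 × 651/13 = 11718/13.

Tax revenue = 11718/13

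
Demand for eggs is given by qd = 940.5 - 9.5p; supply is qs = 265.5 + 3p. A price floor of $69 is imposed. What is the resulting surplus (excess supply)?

Surplus = 187.5

Equilibrium price would be p* = 54, so the floor at 69 binds.
At p = 69: qd = 285, qs = 472.5.
Surplus = 472.5 − 285 = 187.5.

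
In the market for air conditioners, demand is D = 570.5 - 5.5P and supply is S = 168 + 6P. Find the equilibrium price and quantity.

Set D = S: 570.5 - 5.5P = 168 + 6P.
402.5 = 11.5P, so P* = 35.
Q* = 570.5 − 5.5(35) = 378.

P* = 35, Q* = 378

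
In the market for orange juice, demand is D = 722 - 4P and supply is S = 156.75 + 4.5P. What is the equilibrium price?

P* = 66.5

Set D = S: 722 - 4P = 156.75 + 4.5P.
565.25 = 8.5P, so P* = 66.5.
Q* = 722 − 4(66.5) = 456.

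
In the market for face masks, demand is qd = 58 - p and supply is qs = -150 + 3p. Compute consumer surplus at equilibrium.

Equilibrium: 58 - p = -150 + 3p gives p* = 52, q* = 6.
Demand choke price (qd = 0): p = 58.
CS = ½(58 − 52)(6) = 18.

Consumer surplus = 18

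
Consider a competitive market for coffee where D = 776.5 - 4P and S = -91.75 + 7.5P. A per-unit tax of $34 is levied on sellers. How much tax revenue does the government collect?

Pre-tax equilibrium: P* = 75.5, Q* = 474.5.
Tax on sellers shifts supply to S = -91.75 + 7.5(P − 34) = -346.75 + 7.5P.
776.5 - 4P = -346.75 + 7.5P gives buyer price Pb = 4493/46; sellers receive Ps = 4493/46 − 34 = 2929/46.
New quantity: Q = 776.5 − 4(4493/46) = 17747/46.
Revenue = 34 × 17747/46 = 301699/23.

Tax revenue = 301699/23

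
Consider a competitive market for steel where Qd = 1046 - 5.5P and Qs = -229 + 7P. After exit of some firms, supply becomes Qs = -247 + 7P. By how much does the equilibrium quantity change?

Original equilibrium: P* = 102, Q* = 485.
New equilibrium: 1046 - 5.5P = -247 + 7P, so 1293 = 12.5P and P' = 103.44; Q' = 1046 − 5.5(103.44) = 477.08.
Change in quantity: 477.08 − 485 = -7.92.

ΔQ = -7.92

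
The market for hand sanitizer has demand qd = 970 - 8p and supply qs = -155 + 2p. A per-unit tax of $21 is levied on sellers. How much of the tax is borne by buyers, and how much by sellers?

Pre-tax equilibrium: p* = 112.5, q* = 70.
Tax on sellers shifts supply to qs = -155 + 2(p − 21) = -197 + 2p.
970 - 8p = -197 + 2p gives buyer price pb = 116.7; sellers receive ps = 116.7 − 21 = 95.7.
New quantity: q = 970 − 8(116.7) = 36.4.
Buyer burden = 116.7 − 112.5 = 4.2; seller burden = 112.5 − 95.7 = 16.8.

Buyers bear $4.2, sellers bear $16.8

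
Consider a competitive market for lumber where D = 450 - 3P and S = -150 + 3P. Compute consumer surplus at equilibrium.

Consumer surplus = 3750

Equilibrium: 450 - 3P = -150 + 3P gives P* = 100, Q* = 150.
Demand choke price (D = 0): P = 150.
CS = ½(150 − 100)(150) = 3750.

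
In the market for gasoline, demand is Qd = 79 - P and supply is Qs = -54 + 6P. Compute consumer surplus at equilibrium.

Equilibrium: 79 - P = -54 + 6P gives P* = 19, Q* = 60.
Demand choke price (Qd = 0): P = 79.
CS = ½(79 − 19)(60) = 1800.

Consumer surplus = 1800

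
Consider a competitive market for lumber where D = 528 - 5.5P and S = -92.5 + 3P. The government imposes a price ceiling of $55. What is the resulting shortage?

Shortage = 153

Equilibrium price would be P* = 73, so the ceiling at 55 binds.
At P = 55: D = 528 − 5.5(55) = 225.5, S = -92.5 + 3(55) = 72.5.
Shortage = 225.5 − 72.5 = 153.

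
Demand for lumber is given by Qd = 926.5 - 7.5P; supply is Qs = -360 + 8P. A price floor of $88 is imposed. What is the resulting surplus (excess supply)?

Surplus = 77.5

Equilibrium price would be P* = 83, so the floor at 88 binds.
At P = 88: Qd = 266.5, Qs = 344.
Surplus = 344 − 266.5 = 77.5.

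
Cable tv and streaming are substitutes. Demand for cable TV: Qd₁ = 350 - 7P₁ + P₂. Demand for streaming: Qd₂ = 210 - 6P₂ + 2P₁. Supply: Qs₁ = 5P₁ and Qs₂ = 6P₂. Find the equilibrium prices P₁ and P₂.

P₁ = 2205/71, P₂ = 1610/71

Market 1: 350 - 7P₁ + P₂ = 5P₁ → 12P₁ - P₂ = 350.
Market 2: 12P₂ - 2P₁ = 210.
Eliminating P₂: 12×(1) + 1×(2) gives 142P₁ = 4410, so P₁ = 2205/71.
Back-substitute into (2): P₂ = (210 + 2×2205/71) / 12 = 1610/71.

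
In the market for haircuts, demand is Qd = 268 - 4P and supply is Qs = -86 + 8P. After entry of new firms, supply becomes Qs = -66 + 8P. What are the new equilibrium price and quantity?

P' = 167/6, Q' = 470/3

Original equilibrium: P* = 29.5, Q* = 150.
New equilibrium: 268 - 4P = -66 + 8P, so 334 = 12P and P' = 167/6; Q' = 268 − 4(167/6) = 470/3.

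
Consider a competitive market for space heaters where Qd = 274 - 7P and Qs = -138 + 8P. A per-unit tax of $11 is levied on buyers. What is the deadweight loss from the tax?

Pre-tax equilibrium: P* = 412/15, Q* = 1226/15.
Tax on buyers shifts demand to Qd = 274 − 7(P + 11) = 197 - 7P.
197 - 7P = -138 + 8P gives seller price Ps = 67/3; buyers pay Pb = 67/3 + 11 = 100/3.
New quantity: Q = 274 − 7(100/3) = 122/3.
DWL = ½ × 11 × (1226/15 − 122/3) = 3388/15.

Deadweight loss = 3388/15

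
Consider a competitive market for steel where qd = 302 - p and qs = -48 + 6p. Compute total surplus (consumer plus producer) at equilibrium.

Total surplus = 37044

Equilibrium: 302 - p = -48 + 6p gives p* = 50, q* = 252.
Demand choke price: p = 302; supply starts at p = 8.
CS = ½(302 − 50)(252) = 31752; PS = ½(50 − 8)(252) = 5292.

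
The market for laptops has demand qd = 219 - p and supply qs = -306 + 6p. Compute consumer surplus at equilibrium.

Equilibrium: 219 - p = -306 + 6p gives p* = 75, q* = 144.
Demand choke price (qd = 0): p = 219.
CS = ½(219 − 75)(144) = 10368.

Consumer surplus = 10368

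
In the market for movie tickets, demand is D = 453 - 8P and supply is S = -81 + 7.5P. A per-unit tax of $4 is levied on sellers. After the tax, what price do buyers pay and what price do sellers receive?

Buyers pay 1128/31, sellers receive 1004/31

Pre-tax equilibrium: P* = 1068/31, Q* = 5499/31.
Tax on sellers shifts supply to S = -81 + 7.5(P − 4) = -111 + 7.5P.
453 - 8P = -111 + 7.5P gives buyer price Pb = 1128/31; sellers receive Ps = 1128/31 − 4 = 1004/31.
New quantity: Q = 453 − 8(1128/31) = 5019/31.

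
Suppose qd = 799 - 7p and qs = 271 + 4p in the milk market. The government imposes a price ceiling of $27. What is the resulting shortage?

Equilibrium price would be p* = 48, so the ceiling at 27 binds.
At p = 27: qd = 799 − 7(27) = 610, qs = 271 + 4(27) = 379.
Shortage = 610 − 379 = 231.

Shortage = 231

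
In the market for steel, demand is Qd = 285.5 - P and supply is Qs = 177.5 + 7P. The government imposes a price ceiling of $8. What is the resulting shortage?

Shortage = 44

Equilibrium price would be P* = 13.5, so the ceiling at 8 binds.
At P = 8: Qd = 285.5 − 1(8) = 277.5, Qs = 177.5 + 7(8) = 233.5.
Shortage = 277.5 − 233.5 = 44.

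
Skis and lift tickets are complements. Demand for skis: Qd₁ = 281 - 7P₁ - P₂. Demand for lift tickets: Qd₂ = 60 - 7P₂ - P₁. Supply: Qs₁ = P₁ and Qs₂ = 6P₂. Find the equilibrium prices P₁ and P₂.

P₁ = 3593/103, P₂ = 199/103

Market 1: 281 - 7P₁ - P₂ = P₁ → 8P₁ + P₂ = 281.
Market 2: 13P₂ + P₁ = 60.
Eliminating P₂: 13×(1) − 1×(2) gives 103P₁ = 3593, so P₁ = 3593/103.
Back-substitute into (2): P₂ = (60 − 1×3593/103) / 13 = 199/103.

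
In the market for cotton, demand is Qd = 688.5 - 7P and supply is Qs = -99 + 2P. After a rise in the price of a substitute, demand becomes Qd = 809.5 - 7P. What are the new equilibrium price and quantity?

Original equilibrium: P* = 87.5, Q* = 76.
New equilibrium: 809.5 - 7P = -99 + 2P, so 908.5 = 9P and P' = 1817/18; Q' = 809.5 − 7(1817/18) = 926/9.

P' = 1817/18, Q' = 926/9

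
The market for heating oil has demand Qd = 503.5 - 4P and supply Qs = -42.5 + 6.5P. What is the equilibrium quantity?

Set Qd = Qs: 503.5 - 4P = -42.5 + 6.5P.
546 = 10.5P, so P* = 52.
Q* = 503.5 − 4(52) = 295.5.

Q* = 295.5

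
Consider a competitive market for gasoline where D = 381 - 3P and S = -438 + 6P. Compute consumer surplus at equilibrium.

Equilibrium: 381 - 3P = -438 + 6P gives P* = 91, Q* = 108.
Demand choke price (D = 0): P = 127.
CS = ½(127 − 91)(108) = 1944.

Consumer surplus = 1944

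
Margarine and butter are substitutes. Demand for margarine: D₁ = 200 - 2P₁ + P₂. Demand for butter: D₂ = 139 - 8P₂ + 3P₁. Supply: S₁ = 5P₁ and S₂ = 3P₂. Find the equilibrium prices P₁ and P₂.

P₁ = 2339/74, P₂ = 1573/74

Market 1: 200 - 2P₁ + P₂ = 5P₁ → 7P₁ - P₂ = 200.
Market 2: 11P₂ - 3P₁ = 139.
Eliminating P₂: 11×(1) + 1×(2) gives 74P₁ = 2339, so P₁ = 2339/74.
Back-substitute into (2): P₂ = (139 + 3×2339/74) / 11 = 1573/74.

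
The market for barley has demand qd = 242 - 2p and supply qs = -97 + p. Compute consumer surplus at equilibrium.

Equilibrium: 242 - 2p = -97 + p gives p* = 113, q* = 16.
Demand choke price (qd = 0): p = 121.
CS = ½(121 − 113)(16) = 64.

Consumer surplus = 64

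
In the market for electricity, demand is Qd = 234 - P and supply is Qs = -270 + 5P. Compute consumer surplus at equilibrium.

Equilibrium: 234 - P = -270 + 5P gives P* = 84, Q* = 150.
Demand choke price (Qd = 0): P = 234.
CS = ½(234 − 84)(150) = 11250.

Consumer surplus = 11250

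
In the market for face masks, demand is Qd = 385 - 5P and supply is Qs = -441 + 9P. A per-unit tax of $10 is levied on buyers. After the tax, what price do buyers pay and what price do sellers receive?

Buyers pay 458/7, sellers receive 388/7

Pre-tax equilibrium: P* = 59, Q* = 90.
Tax on buyers shifts demand to Qd = 385 − 5(P + 10) = 335 - 5P.
335 - 5P = -441 + 9P gives seller price Ps = 388/7; buyers pay Pb = 388/7 + 10 = 458/7.
New quantity: Q = 385 − 5(458/7) = 405/7.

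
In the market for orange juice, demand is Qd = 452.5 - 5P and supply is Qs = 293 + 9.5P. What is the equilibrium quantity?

Set Qd = Qs: 452.5 - 5P = 293 + 9.5P.
159.5 = 14.5P, so P* = 11.
Q* = 452.5 − 5(11) = 397.5.

Q* = 397.5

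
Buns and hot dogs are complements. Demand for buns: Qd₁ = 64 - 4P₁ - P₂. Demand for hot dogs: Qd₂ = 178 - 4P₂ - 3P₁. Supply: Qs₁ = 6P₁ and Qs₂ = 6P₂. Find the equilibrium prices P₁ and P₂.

P₁ = 462/97, P₂ = 1588/97

Market 1: 64 - 4P₁ - P₂ = 6P₁ → 10P₁ + P₂ = 64.
Market 2: 10P₂ + 3P₁ = 178.
Eliminating P₂: 10×(1) − 1×(2) gives 97P₁ = 462, so P₁ = 462/97.
Back-substitute into (2): P₂ = (178 − 3×462/97) / 10 = 1588/97.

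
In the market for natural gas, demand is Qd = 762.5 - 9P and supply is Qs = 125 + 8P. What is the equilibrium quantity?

Q* = 425

Set Qd = Qs: 762.5 - 9P = 125 + 8P.
637.5 = 17P, so P* = 37.5.
Q* = 762.5 − 9(37.5) = 425.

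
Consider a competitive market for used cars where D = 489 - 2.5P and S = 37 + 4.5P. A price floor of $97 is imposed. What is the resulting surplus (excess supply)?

Equilibrium price would be P* = 452/7, so the floor at 97 binds.
At P = 97: D = 246.5, S = 473.5.
Surplus = 473.5 − 246.5 = 227.

Surplus = 227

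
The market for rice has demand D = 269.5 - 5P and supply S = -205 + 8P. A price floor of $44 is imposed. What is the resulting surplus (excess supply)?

Equilibrium price would be P* = 36.5, so the floor at 44 binds.
At P = 44: D = 49.5, S = 147.
Surplus = 147 − 49.5 = 97.5.

Surplus = 97.5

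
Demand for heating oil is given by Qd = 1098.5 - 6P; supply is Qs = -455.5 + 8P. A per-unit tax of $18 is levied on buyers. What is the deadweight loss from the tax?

Pre-tax equilibrium: P* = 111, Q* = 432.5.
Tax on buyers shifts demand to Qd = 1098.5 − 6(P + 18) = 990.5 - 6P.
990.5 - 6P = -455.5 + 8P gives seller price Ps = 723/7; buyers pay Pb = 723/7 + 18 = 849/7.
New quantity: Q = 1098.5 − 6(849/7) = 5191/14.
DWL = ½ × 18 × (432.5 − 5191/14) = 3888/7.

Deadweight loss = 3888/7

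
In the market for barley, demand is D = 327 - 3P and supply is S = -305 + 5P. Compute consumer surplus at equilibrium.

Equilibrium: 327 - 3P = -305 + 5P gives P* = 79, Q* = 90.
Demand choke price (D = 0): P = 109.
CS = ½(109 − 79)(90) = 1350.

Consumer surplus = 1350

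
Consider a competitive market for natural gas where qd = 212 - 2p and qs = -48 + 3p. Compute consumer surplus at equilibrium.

Equilibrium: 212 - 2p = -48 + 3p gives p* = 52, q* = 108.
Demand choke price (qd = 0): p = 106.
CS = ½(106 − 52)(108) = 2916.

Consumer surplus = 2916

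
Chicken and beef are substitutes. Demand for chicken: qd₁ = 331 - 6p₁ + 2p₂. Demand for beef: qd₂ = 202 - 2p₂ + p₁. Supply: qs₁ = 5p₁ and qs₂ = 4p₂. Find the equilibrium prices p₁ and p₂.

Market 1: 331 - 6p₁ + 2p₂ = 5p₁ → 11p₁ - 2p₂ = 331.
Market 2: 6p₂ - p₁ = 202.
Eliminating p₂: 6×(1) + 2×(2) gives 64p₁ = 2390, so p₁ = 37.34375.
Back-substitute into (2): p₂ = (202 + 1×37.34375) / 6 = 39.890625.

p₁ = 37.34375, p₂ = 39.890625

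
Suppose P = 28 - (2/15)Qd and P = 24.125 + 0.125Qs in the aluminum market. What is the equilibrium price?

P* = 26

Set the two price expressions equal: 28 - (2/15)Q = 24.125 + 0.125Q.
3.875 = (31/120)Q, so Q* = 15.
P* = 28 − (2/15)(15) = 26.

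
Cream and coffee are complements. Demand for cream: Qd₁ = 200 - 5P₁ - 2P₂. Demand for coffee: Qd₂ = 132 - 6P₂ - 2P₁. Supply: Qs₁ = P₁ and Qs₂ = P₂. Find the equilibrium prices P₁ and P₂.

P₁ = 568/19, P₂ = 196/19

Market 1: 200 - 5P₁ - 2P₂ = P₁ → 6P₁ + 2P₂ = 200.
Market 2: 7P₂ + 2P₁ = 132.
Eliminating P₂: 7×(1) − 2×(2) gives 38P₁ = 1136, so P₁ = 568/19.
Back-substitute into (2): P₂ = (132 − 2×568/19) / 7 = 196/19.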